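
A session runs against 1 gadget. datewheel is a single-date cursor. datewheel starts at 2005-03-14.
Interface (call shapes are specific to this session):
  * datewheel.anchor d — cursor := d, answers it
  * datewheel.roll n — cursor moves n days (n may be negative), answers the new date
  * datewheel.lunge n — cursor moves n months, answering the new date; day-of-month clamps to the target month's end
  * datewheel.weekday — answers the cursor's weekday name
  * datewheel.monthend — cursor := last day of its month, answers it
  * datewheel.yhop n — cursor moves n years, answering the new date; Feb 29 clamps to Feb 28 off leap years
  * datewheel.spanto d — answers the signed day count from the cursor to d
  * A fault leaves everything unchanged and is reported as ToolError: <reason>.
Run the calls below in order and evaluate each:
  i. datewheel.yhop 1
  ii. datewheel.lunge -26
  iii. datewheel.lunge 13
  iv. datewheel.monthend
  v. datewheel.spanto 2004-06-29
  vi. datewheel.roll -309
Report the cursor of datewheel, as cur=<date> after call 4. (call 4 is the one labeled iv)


Answer: cur=2005-02-28

Derivation:
;; yhop(n→1) : 2006-03-14
;; lunge(n→-26) : 2004-01-14
;; lunge(n→13) : 2005-02-14
;; monthend() : 2005-02-28
;; spanto(d→2004-06-29) : -244
;; roll(n→-309) : 2004-04-25


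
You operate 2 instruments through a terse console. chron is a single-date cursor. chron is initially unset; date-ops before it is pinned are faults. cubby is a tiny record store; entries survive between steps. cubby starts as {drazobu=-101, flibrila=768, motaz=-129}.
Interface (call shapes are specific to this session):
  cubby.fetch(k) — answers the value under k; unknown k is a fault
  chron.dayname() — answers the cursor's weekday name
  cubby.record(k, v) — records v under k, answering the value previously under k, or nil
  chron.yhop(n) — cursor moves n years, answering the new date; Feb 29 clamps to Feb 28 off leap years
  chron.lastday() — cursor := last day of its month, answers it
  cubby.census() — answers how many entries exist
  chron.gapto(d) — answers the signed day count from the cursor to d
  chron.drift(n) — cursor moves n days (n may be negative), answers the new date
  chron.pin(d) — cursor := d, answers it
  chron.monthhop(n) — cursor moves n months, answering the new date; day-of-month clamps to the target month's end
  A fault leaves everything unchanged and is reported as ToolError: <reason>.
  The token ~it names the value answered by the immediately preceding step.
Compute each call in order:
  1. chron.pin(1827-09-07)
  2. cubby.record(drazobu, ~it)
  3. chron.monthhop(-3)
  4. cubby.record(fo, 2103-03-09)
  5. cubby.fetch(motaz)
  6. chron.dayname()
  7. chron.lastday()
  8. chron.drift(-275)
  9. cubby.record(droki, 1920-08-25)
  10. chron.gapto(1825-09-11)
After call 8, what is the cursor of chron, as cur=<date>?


·→ chron.pin(d→1827-09-07)
·← 1827-09-07
·→ cubby.record(k→drazobu, v→~it)
·← -101
·→ chron.monthhop(n→-3)
·← 1827-06-07
·→ cubby.record(k→fo, v→2103-03-09)
·← nil
·→ cubby.fetch(k→motaz)
·← -129
·→ chron.dayname()
·← Thursday
·→ chron.lastday()
·← 1827-06-30
·→ chron.drift(n→-275)
·← 1826-09-28
·→ cubby.record(k→droki, v→1920-08-25)
·← nil
·→ chron.gapto(d→1825-09-11)
·← -382

Answer: cur=1826-09-28


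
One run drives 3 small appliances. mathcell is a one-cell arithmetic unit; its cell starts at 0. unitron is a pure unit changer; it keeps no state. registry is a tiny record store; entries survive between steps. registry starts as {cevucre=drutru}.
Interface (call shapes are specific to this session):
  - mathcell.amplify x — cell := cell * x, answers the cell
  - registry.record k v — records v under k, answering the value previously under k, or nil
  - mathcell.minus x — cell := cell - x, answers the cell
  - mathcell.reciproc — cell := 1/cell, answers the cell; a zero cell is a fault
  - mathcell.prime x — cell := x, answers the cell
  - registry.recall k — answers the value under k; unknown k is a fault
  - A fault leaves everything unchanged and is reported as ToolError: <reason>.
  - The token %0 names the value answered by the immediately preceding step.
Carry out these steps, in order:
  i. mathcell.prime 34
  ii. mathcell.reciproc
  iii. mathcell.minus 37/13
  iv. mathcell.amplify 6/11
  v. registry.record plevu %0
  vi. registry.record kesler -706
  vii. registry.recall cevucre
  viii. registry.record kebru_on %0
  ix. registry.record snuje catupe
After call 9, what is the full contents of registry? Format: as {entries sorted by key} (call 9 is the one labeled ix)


Answer: {cevucre=drutru, kebru_on=drutru, kesler=-706, plevu=-3735/2431, snuje=catupe}

Derivation:
I run mathcell.prime with x='34', and get 34.
I try mathcell.reciproc, — result: 1/34.
I try mathcell.minus with x='37/13', → -1245/442.
Invoking mathcell.amplify with x='6/11', and observe -3735/2431.
Calling registry.record with k='plevu', v='%0', — result: nil.
I run registry.record with k='kesler', v='-706', yielding nil.
I invoke registry.recall with k='cevucre', and see drutru.
Next I call registry.record with k='kebru_on', v='%0', — result: nil.
Invoking registry.record with k='snuje', v='catupe', giving nil.


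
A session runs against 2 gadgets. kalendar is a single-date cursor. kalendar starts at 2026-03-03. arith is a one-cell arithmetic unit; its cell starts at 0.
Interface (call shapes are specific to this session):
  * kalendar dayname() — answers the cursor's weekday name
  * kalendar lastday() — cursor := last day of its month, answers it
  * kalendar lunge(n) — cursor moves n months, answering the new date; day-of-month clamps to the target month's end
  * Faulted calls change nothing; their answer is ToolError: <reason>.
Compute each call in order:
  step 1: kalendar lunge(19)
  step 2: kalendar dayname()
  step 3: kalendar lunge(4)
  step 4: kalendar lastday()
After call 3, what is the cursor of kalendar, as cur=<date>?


~$ kalendar lunge n='19'
[out] 2027-10-03
~$ kalendar dayname
[out] Sunday
~$ kalendar lunge n='4'
[out] 2028-02-03
~$ kalendar lastday
[out] 2028-02-29

Answer: cur=2028-02-03


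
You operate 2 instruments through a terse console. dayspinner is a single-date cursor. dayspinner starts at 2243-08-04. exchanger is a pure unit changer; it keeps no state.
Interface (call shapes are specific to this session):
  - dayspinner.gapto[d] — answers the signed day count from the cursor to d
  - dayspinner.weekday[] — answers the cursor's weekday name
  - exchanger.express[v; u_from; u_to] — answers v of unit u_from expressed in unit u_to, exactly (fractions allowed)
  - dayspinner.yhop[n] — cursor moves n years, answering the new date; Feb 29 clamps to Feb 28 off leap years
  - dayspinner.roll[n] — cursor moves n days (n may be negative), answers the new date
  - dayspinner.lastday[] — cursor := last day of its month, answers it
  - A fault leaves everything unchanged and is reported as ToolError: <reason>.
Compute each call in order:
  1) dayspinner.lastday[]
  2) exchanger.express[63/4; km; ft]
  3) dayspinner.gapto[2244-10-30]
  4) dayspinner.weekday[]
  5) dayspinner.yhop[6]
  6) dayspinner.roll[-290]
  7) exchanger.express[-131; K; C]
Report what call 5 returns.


~$ dayspinner.lastday
:: 2243-08-31
~$ exchanger.express 63/4 km ft
:: 6562500/127
~$ dayspinner.gapto 2244-10-30
:: 426
~$ dayspinner.weekday
:: Thursday
~$ dayspinner.yhop 6
:: 2249-08-31
~$ dayspinner.roll -290
:: 2248-11-14
~$ exchanger.express -131 K C
:: -8083/20

Answer: 2249-08-31


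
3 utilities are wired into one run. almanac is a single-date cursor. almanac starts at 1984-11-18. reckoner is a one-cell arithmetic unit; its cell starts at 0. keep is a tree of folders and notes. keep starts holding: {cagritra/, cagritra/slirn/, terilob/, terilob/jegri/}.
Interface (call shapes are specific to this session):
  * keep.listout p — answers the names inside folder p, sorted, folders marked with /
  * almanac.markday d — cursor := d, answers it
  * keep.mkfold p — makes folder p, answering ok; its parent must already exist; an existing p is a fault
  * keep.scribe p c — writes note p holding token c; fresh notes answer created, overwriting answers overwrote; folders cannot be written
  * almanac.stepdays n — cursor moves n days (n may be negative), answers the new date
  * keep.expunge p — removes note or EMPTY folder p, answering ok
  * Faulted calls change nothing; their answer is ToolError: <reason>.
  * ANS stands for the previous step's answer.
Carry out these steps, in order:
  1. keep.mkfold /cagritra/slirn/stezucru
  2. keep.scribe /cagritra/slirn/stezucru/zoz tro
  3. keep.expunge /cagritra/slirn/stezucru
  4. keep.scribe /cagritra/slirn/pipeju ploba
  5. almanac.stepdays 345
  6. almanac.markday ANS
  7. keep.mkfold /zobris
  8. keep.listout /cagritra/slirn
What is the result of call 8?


Calling mkfold using p: /cagritra/slirn/stezucru, and get ok.
Next I call scribe using p: /cagritra/slirn/stezucru/zoz, c: tro, and observe created.
I invoke expunge using p: /cagritra/slirn/stezucru, and observe ToolError: not empty.
I invoke scribe using p: /cagritra/slirn/pipeju, c: ploba, giving created.
I run stepdays using n: 345, and see 1985-10-29.
I call markday using d: ANS, and get 1985-10-29.
I invoke mkfold using p: /zobris, → ok.
I run listout using p: /cagritra/slirn, → [pipeju, stezucru/].

Answer: [pipeju, stezucru/]


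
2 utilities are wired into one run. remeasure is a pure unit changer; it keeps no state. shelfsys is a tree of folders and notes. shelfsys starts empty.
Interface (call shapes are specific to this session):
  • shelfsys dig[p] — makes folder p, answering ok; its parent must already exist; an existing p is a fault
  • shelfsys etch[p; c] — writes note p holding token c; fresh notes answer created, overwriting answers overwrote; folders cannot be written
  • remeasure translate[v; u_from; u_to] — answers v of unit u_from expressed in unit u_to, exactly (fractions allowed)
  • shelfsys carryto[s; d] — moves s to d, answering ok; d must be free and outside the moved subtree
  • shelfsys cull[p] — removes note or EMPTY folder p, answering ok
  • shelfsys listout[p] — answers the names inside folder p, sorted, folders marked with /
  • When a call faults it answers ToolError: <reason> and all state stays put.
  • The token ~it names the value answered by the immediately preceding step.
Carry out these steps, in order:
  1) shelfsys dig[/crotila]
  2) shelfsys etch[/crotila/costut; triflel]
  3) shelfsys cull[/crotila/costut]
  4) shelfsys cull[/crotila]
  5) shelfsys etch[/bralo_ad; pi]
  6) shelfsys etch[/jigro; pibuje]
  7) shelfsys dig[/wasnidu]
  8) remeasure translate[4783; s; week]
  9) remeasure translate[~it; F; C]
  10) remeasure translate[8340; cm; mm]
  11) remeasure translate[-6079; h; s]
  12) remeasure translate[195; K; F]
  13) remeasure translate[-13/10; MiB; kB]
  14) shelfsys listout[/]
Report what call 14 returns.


Do: shelfsys dig[p=/crotila]
See: ok
Do: shelfsys etch[p=/crotila/costut; c=triflel]
See: created
Do: shelfsys cull[p=/crotila/costut]
See: ok
Do: shelfsys cull[p=/crotila]
See: ok
Do: shelfsys etch[p=/bralo_ad; c=pi]
See: created
Do: shelfsys etch[p=/jigro; c=pibuje]
See: created
Do: shelfsys dig[p=/wasnidu]
See: ok
Do: remeasure translate[v=4783; u_from=s; u_to=week]
See: 4783/604800
Do: remeasure translate[v=~it; u_from=F; u_to=C]
See: -19348817/1088640
Do: remeasure translate[v=8340; u_from=cm; u_to=mm]
See: 83400
Do: remeasure translate[v=-6079; u_from=h; u_to=s]
See: -21884400
Do: remeasure translate[v=195; u_from=K; u_to=F]
See: -10867/100
Do: remeasure translate[v=-13/10; u_from=MiB; u_to=kB]
See: -851968/625
Do: shelfsys listout[p=/]
See: [bralo_ad, jigro, wasnidu/]

Answer: [bralo_ad, jigro, wasnidu/]


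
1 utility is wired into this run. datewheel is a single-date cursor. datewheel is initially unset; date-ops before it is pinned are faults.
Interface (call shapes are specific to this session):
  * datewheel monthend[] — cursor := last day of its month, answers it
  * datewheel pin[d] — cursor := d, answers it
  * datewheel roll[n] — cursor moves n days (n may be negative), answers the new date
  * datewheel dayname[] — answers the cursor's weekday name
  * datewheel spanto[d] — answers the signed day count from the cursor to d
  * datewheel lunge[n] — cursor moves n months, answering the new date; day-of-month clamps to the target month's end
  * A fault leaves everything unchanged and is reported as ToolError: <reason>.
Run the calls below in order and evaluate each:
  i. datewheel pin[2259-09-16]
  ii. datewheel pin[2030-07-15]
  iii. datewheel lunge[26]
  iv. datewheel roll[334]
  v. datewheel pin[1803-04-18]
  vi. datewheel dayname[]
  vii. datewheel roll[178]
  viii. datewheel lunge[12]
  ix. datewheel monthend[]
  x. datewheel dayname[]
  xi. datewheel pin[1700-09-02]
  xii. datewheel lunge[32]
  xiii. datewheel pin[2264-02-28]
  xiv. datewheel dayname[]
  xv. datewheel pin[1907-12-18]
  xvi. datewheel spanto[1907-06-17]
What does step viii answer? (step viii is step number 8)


Answer: 1804-10-13

Derivation:
Act: datewheel pin[d→2259-09-16]
Obs: 2259-09-16
Act: datewheel pin[d→2030-07-15]
Obs: 2030-07-15
Act: datewheel lunge[n→26]
Obs: 2032-09-15
Act: datewheel roll[n→334]
Obs: 2033-08-15
Act: datewheel pin[d→1803-04-18]
Obs: 1803-04-18
Act: datewheel dayname[]
Obs: Monday
Act: datewheel roll[n→178]
Obs: 1803-10-13
Act: datewheel lunge[n→12]
Obs: 1804-10-13
Act: datewheel monthend[]
Obs: 1804-10-31
Act: datewheel dayname[]
Obs: Wednesday
Act: datewheel pin[d→1700-09-02]
Obs: 1700-09-02
Act: datewheel lunge[n→32]
Obs: 1703-05-02
Act: datewheel pin[d→2264-02-28]
Obs: 2264-02-28
Act: datewheel dayname[]
Obs: Sunday
Act: datewheel pin[d→1907-12-18]
Obs: 1907-12-18
Act: datewheel spanto[d→1907-06-17]
Obs: -184


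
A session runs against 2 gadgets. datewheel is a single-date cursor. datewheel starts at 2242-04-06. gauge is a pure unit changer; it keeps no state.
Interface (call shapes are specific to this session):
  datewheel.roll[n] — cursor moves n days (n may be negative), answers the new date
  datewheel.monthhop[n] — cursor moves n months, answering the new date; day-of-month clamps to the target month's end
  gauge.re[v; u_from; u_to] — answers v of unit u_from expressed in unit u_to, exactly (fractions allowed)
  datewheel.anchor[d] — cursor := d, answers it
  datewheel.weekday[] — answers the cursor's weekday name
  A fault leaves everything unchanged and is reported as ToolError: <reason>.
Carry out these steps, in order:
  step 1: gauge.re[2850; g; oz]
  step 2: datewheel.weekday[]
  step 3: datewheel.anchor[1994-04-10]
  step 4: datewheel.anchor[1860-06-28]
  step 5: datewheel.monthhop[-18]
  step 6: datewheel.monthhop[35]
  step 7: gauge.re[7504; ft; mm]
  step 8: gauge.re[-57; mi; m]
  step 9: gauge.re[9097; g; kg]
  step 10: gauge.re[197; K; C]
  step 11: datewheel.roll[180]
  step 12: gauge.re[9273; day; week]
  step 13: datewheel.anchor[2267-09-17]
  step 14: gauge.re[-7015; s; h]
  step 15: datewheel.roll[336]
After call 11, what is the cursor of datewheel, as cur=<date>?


Answer: cur=1862-05-27

Derivation:
Invoking re on 2850, g, oz, which returns 4560000000/45359237.
Using weekday, giving Wednesday.
I use anchor on 1994-04-10, giving 1994-04-10.
I invoke anchor on 1860-06-28, and get 1860-06-28.
I use monthhop on -18, and get 1858-12-28.
I run monthhop on 35, — result: 1861-11-28.
I invoke re on 7504, ft, mm, — result: 11436096/5.
Next I call re on -57, mi, m, yielding -11466576/125.
Calling re on 9097, g, kg, and see 9097/1000.
I try re on 197, K, C, and observe -1523/20.
I call roll on 180, which returns 1862-05-27.
Then re on 9273, day, week, giving 9273/7.
Next I call anchor on 2267-09-17, and get 2267-09-17.
I invoke re on -7015, s, h, giving -1403/720.
I call roll on 336, and see 2268-08-18.


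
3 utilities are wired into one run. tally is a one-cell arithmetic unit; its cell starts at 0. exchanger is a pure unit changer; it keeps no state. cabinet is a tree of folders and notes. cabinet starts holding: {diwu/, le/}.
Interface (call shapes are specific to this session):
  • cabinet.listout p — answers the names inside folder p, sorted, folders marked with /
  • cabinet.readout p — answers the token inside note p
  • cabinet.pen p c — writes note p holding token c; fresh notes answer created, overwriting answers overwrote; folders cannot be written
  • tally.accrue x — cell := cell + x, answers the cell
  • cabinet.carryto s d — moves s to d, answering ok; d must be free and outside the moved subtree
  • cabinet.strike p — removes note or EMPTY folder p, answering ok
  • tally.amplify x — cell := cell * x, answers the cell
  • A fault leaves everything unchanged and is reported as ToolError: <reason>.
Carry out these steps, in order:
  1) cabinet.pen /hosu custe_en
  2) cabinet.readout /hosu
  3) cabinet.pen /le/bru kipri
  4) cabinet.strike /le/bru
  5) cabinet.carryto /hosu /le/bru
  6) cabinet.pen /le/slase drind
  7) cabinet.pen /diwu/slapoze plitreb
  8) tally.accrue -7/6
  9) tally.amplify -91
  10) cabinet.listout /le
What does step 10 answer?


Now I run cabinet.pen on p=/hosu, c=custe_en: created.
Calling cabinet.readout on p=/hosu, giving custe_en.
I invoke cabinet.pen on p=/le/bru, c=kipri, — result: created.
Now I run cabinet.strike on p=/le/bru, and see ok.
Calling cabinet.carryto on s=/hosu, d=/le/bru, and observe ok.
I invoke cabinet.pen on p=/le/slase, c=drind: created.
Using cabinet.pen on p=/diwu/slapoze, c=plitreb, and get created.
I try tally.accrue on x=-7/6, — result: -7/6.
Then tally.amplify on x=-91, → 637/6.
Next I call cabinet.listout on p=/le, and observe [bru, slase].

Answer: [bru, slase]


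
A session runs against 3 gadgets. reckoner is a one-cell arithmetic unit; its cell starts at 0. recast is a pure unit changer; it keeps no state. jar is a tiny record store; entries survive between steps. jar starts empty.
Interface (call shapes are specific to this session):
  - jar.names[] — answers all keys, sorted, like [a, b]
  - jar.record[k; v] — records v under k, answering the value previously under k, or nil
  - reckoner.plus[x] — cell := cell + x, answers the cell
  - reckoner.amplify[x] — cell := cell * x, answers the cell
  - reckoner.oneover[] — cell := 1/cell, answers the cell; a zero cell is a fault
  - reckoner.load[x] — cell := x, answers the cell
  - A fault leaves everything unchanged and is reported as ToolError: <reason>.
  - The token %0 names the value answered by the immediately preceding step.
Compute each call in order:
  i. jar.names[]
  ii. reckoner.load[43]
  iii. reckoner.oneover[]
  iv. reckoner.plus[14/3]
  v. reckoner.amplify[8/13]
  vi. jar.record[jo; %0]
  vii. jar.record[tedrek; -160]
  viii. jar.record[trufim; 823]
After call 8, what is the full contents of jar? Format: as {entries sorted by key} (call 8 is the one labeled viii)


Answer: {jo=4840/1677, tedrek=-160, trufim=823}

Derivation:
I invoke jar.names(), giving [].
Then reckoner.load on x→43, and see 43.
Invoking reckoner.oneover(), yielding 1/43.
Now I run reckoner.plus on x→14/3, and get 605/129.
Next I call reckoner.amplify on x→8/13, → 4840/1677.
I try jar.record on k→jo, v→%0, and observe nil.
I run jar.record on k→tedrek, v→-160: nil.
Next I call jar.record on k→trufim, v→823, and get nil.


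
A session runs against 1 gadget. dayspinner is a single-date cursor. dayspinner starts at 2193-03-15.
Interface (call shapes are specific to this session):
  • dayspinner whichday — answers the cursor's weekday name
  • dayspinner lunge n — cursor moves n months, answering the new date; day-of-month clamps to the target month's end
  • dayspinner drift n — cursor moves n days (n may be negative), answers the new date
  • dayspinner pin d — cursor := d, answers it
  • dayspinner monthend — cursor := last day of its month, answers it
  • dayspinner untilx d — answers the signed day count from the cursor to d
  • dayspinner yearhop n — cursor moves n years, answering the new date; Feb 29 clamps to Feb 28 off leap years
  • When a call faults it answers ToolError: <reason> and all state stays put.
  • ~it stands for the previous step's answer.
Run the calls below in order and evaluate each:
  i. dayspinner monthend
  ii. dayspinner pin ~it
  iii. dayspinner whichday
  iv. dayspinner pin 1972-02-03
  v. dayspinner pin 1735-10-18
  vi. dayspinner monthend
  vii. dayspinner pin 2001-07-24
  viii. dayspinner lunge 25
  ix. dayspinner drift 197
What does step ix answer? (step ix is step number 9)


Answer: 2004-03-08

Derivation:
~$ dayspinner monthend
  2193-03-31
~$ dayspinner pin d='~it'
  2193-03-31
~$ dayspinner whichday
  Sunday
~$ dayspinner pin d='1972-02-03'
  1972-02-03
~$ dayspinner pin d='1735-10-18'
  1735-10-18
~$ dayspinner monthend
  1735-10-31
~$ dayspinner pin d='2001-07-24'
  2001-07-24
~$ dayspinner lunge n='25'
  2003-08-24
~$ dayspinner drift n='197'
  2004-03-08


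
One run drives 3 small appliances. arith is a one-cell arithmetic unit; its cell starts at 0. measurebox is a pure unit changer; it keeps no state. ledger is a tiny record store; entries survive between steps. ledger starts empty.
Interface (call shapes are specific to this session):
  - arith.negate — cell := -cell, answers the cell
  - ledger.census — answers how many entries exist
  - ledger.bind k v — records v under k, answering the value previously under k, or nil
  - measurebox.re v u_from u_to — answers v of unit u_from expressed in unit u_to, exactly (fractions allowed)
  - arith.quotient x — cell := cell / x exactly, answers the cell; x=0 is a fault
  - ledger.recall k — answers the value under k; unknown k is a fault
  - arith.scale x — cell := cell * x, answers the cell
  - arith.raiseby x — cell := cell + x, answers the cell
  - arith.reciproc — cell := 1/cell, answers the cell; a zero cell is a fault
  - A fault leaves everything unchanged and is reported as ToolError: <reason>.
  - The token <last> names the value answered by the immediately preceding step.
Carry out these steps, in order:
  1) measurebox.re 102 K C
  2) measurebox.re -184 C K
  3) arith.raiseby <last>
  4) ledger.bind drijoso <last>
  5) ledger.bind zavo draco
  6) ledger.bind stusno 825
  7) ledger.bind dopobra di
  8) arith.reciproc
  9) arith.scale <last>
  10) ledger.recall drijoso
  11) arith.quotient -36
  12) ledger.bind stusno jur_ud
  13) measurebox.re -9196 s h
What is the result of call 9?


> measurebox.re v→102 u_from→K u_to→C
= -3423/20
> measurebox.re v→-184 u_from→C u_to→K
= 1783/20
> arith.raiseby x→<last>
= 1783/20
> ledger.bind k→drijoso v→<last>
= nil
> ledger.bind k→zavo v→draco
= nil
> ledger.bind k→stusno v→825
= nil
> ledger.bind k→dopobra v→di
= nil
> arith.reciproc
= 20/1783
> arith.scale x→<last>
= 400/3179089
> ledger.recall k→drijoso
= 1783/20
> arith.quotient x→-36
= -100/28611801
> ledger.bind k→stusno v→jur_ud
= 825
> measurebox.re v→-9196 u_from→s u_to→h
= -2299/900

Answer: 400/3179089


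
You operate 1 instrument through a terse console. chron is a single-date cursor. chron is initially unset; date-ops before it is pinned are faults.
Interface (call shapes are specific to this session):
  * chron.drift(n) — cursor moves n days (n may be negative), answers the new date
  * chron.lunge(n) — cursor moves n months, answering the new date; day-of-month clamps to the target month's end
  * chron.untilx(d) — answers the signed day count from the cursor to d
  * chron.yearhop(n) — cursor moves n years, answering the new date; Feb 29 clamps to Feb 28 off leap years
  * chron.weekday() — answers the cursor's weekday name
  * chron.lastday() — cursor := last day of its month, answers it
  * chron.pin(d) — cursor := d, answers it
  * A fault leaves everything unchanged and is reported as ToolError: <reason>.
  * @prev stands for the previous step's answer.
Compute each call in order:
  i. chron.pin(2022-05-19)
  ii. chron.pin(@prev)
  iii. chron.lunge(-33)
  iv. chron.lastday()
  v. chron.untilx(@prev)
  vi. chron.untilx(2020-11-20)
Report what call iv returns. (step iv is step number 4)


Now I run chron.pin(d: 2022-05-19): 2022-05-19.
I call chron.pin(d: @prev), → 2022-05-19.
I try chron.lunge(n: -33), — result: 2019-08-19.
Then chron.lastday(), — result: 2019-08-31.
Then chron.untilx(d: @prev), and observe 0.
I try chron.untilx(d: 2020-11-20), which returns 447.

Answer: 2019-08-31


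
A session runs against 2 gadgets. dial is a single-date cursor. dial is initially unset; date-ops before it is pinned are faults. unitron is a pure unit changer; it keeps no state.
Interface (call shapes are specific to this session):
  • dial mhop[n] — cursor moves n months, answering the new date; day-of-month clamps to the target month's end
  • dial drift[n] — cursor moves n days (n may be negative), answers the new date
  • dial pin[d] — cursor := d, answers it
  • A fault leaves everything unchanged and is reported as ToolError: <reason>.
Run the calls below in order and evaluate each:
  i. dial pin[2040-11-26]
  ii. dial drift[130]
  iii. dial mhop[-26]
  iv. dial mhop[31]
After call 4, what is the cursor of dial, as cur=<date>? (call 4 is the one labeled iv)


Answer: cur=2041-09-05

Derivation:
# 1. dial pin(d: 2040-11-26) == 2040-11-26
# 2. dial drift(n: 130) == 2041-04-05
# 3. dial mhop(n: -26) == 2039-02-05
# 4. dial mhop(n: 31) == 2041-09-05


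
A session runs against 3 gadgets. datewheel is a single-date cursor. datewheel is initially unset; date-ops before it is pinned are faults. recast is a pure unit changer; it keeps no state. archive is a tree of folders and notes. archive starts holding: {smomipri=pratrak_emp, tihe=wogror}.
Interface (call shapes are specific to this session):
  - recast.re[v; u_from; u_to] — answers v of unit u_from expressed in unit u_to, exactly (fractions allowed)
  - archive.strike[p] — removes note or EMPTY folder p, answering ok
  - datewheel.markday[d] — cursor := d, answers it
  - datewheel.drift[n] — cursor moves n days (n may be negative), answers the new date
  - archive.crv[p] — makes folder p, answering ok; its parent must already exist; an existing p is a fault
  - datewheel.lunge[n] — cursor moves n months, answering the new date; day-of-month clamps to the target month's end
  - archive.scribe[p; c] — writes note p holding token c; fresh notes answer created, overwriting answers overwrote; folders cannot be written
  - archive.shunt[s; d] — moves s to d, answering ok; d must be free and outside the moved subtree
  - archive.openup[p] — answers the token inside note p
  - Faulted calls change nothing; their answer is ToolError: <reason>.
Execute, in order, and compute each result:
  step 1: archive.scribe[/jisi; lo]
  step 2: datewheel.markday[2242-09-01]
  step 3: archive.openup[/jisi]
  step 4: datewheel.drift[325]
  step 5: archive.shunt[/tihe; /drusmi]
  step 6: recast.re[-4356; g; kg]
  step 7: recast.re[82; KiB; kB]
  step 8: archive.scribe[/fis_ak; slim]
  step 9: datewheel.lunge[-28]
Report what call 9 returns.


Answer: 2241-03-23

Derivation:
# 1. archive.scribe(p: /jisi, c: lo) == created
# 2. datewheel.markday(d: 2242-09-01) == 2242-09-01
# 3. archive.openup(p: /jisi) == lo
# 4. datewheel.drift(n: 325) == 2243-07-23
# 5. archive.shunt(s: /tihe, d: /drusmi) == ok
# 6. recast.re(v: -4356, u_from: g, u_to: kg) == -1089/250
# 7. recast.re(v: 82, u_from: KiB, u_to: kB) == 10496/125
# 8. archive.scribe(p: /fis_ak, c: slim) == created
# 9. datewheel.lunge(n: -28) == 2241-03-23


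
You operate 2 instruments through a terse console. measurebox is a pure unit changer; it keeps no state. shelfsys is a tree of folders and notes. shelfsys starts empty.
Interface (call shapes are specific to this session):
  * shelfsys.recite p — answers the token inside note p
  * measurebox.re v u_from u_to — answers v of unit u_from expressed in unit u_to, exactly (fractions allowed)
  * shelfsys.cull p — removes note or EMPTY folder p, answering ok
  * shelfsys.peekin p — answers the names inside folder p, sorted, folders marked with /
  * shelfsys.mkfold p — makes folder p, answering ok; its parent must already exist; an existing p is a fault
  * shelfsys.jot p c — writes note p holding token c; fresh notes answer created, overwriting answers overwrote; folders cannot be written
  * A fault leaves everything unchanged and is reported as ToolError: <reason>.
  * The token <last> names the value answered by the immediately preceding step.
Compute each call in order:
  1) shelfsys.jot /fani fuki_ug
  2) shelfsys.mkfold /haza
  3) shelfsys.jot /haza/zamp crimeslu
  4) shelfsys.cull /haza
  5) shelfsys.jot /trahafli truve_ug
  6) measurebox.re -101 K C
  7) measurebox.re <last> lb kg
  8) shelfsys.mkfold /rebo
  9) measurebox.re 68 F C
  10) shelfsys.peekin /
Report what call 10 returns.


% shelfsys.jot(/fani, fuki_ug) -> created
% shelfsys.mkfold(/haza) -> ok
% shelfsys.jot(/haza/zamp, crimeslu) -> created
% shelfsys.cull(/haza) -> ToolError: not empty
% shelfsys.jot(/trahafli, truve_ug) -> created
% measurebox.re(-101, K, C) -> -7483/20
% measurebox.re(<last>, lb, kg) -> -339423170471/2000000000
% shelfsys.mkfold(/rebo) -> ok
% measurebox.re(68, F, C) -> 20
% shelfsys.peekin(/) -> [fani, haza/, rebo/, trahafli]

Answer: [fani, haza/, rebo/, trahafli]


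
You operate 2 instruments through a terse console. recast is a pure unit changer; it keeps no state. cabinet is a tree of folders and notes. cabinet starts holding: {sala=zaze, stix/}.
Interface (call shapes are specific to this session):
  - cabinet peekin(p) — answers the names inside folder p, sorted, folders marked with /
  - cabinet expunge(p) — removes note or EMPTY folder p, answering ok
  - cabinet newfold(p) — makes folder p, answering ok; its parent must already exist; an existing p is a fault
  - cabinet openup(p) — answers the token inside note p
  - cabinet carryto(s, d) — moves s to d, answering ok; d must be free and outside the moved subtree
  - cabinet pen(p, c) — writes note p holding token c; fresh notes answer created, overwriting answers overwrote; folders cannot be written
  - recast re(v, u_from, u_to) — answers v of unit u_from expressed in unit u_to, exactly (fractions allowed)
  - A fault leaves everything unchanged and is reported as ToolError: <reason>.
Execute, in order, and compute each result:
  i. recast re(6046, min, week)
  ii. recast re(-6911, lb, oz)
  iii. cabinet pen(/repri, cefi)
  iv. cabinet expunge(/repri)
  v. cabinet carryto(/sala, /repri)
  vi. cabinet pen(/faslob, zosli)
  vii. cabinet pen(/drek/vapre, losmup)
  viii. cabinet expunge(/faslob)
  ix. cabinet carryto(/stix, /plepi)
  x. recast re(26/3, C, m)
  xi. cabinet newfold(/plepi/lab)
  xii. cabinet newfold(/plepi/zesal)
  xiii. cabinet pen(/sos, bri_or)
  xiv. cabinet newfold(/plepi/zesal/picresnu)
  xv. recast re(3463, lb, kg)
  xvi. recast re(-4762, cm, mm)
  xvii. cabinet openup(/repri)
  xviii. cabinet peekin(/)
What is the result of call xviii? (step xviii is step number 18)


[in] recast re v: 6046 u_from: min u_to: week
= 3023/5040
[in] recast re v: -6911 u_from: lb u_to: oz
= -110576
[in] cabinet pen p: /repri c: cefi
= created
[in] cabinet expunge p: /repri
= ok
[in] cabinet carryto s: /sala d: /repri
= ok
[in] cabinet pen p: /faslob c: zosli
= created
[in] cabinet pen p: /drek/vapre c: losmup
= ToolError: no parent
[in] cabinet expunge p: /faslob
= ok
[in] cabinet carryto s: /stix d: /plepi
= ok
[in] recast re v: 26/3 u_from: C u_to: m
= ToolError: incompatible units
[in] cabinet newfold p: /plepi/lab
= ok
[in] cabinet newfold p: /plepi/zesal
= ok
[in] cabinet pen p: /sos c: bri_or
= created
[in] cabinet newfold p: /plepi/zesal/picresnu
= ok
[in] recast re v: 3463 u_from: lb u_to: kg
= 157079037731/100000000
[in] recast re v: -4762 u_from: cm u_to: mm
= -47620
[in] cabinet openup p: /repri
= zaze
[in] cabinet peekin p: /
= [plepi/, repri, sos]

Answer: [plepi/, repri, sos]


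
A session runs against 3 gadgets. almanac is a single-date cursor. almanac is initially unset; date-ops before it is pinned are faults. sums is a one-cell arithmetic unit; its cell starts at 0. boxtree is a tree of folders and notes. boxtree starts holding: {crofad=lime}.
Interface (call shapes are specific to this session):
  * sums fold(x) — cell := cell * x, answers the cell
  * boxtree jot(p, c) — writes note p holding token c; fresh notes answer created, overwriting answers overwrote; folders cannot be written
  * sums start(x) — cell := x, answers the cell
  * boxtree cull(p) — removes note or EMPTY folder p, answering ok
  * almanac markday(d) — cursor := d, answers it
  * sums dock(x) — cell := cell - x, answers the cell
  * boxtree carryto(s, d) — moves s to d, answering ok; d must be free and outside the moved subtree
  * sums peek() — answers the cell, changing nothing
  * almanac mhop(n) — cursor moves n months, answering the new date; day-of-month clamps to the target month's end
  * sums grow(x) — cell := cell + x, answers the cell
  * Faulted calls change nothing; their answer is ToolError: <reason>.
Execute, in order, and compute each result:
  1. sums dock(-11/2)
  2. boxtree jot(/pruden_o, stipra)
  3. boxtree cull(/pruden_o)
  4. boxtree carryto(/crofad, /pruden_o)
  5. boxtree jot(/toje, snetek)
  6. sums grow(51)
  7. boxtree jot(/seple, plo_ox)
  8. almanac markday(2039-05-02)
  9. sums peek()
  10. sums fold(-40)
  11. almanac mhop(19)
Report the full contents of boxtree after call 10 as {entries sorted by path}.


I try sums dock on x: -11/2, giving 11/2.
I invoke boxtree jot on p: /pruden_o, c: stipra, and get created.
I try boxtree cull on p: /pruden_o, yielding ok.
Calling boxtree carryto on s: /crofad, d: /pruden_o, — result: ok.
I run boxtree jot on p: /toje, c: snetek, — result: created.
Now I run sums grow on x: 51, and see 113/2.
I try boxtree jot on p: /seple, c: plo_ox, and see created.
Now I run almanac markday on d: 2039-05-02, → 2039-05-02.
I run sums peek(), and get 113/2.
I call sums fold on x: -40, giving -2260.
Now I run almanac mhop on n: 19, and see 2040-12-02.

Answer: {pruden_o=lime, seple=plo_ox, toje=snetek}


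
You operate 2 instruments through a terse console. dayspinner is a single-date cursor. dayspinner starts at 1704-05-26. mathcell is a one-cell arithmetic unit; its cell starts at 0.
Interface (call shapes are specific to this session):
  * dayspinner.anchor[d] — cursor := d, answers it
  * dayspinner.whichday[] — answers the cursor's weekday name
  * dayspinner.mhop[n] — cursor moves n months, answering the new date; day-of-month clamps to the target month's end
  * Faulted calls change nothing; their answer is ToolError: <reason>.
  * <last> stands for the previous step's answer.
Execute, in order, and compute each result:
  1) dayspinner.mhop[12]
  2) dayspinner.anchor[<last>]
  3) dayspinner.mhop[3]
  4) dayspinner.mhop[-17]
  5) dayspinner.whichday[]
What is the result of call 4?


>> dayspinner.mhop(12)
<< 1705-05-26
>> dayspinner.anchor(<last>)
<< 1705-05-26
>> dayspinner.mhop(3)
<< 1705-08-26
>> dayspinner.mhop(-17)
<< 1704-03-26
>> dayspinner.whichday()
<< Wednesday

Answer: 1704-03-26


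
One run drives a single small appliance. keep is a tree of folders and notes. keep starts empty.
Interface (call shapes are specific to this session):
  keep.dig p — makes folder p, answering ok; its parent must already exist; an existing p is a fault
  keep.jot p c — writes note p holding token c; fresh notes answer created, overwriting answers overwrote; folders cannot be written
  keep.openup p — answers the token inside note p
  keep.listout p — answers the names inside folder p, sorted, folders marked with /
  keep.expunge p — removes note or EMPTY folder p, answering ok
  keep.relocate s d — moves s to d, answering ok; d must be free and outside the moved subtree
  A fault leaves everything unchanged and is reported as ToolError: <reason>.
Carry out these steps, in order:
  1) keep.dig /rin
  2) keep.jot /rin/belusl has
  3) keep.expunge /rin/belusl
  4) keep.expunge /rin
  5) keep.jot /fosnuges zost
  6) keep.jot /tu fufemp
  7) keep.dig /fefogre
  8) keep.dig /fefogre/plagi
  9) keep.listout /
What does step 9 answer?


Answer: [fefogre/, fosnuges, tu]

Derivation:
% 1. keep.dig(p: /rin) : ok
% 2. keep.jot(p: /rin/belusl, c: has) : created
% 3. keep.expunge(p: /rin/belusl) : ok
% 4. keep.expunge(p: /rin) : ok
% 5. keep.jot(p: /fosnuges, c: zost) : created
% 6. keep.jot(p: /tu, c: fufemp) : created
% 7. keep.dig(p: /fefogre) : ok
% 8. keep.dig(p: /fefogre/plagi) : ok
% 9. keep.listout(p: /) : [fefogre/, fosnuges, tu]


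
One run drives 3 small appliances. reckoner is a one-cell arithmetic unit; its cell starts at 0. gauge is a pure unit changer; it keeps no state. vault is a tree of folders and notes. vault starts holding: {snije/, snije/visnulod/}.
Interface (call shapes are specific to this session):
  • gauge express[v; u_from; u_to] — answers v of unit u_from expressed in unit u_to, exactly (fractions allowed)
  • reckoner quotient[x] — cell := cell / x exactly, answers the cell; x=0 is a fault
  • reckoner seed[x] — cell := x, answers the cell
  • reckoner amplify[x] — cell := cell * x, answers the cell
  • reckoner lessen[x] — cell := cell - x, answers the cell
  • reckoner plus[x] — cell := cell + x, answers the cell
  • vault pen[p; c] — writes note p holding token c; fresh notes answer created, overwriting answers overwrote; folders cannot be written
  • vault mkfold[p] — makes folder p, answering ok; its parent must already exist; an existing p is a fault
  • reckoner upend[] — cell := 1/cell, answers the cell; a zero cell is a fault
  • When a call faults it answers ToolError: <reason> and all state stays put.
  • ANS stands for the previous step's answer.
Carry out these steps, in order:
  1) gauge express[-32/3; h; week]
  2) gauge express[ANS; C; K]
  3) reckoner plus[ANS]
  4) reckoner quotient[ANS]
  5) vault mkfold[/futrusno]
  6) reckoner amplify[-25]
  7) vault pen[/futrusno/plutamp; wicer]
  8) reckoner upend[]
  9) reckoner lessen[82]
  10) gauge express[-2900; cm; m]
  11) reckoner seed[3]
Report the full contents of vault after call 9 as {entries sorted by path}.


Act: gauge express[v→-32/3; u_from→h; u_to→week]
Obs: -4/63
Act: gauge express[v→ANS; u_from→C; u_to→K]
Obs: 344089/1260
Act: reckoner plus[x→ANS]
Obs: 344089/1260
Act: reckoner quotient[x→ANS]
Obs: 1
Act: vault mkfold[p→/futrusno]
Obs: ok
Act: reckoner amplify[x→-25]
Obs: -25
Act: vault pen[p→/futrusno/plutamp; c→wicer]
Obs: created
Act: reckoner upend[]
Obs: -1/25
Act: reckoner lessen[x→82]
Obs: -2051/25
Act: gauge express[v→-2900; u_from→cm; u_to→m]
Obs: -29
Act: reckoner seed[x→3]
Obs: 3

Answer: {futrusno/, futrusno/plutamp=wicer, snije/, snije/visnulod/}


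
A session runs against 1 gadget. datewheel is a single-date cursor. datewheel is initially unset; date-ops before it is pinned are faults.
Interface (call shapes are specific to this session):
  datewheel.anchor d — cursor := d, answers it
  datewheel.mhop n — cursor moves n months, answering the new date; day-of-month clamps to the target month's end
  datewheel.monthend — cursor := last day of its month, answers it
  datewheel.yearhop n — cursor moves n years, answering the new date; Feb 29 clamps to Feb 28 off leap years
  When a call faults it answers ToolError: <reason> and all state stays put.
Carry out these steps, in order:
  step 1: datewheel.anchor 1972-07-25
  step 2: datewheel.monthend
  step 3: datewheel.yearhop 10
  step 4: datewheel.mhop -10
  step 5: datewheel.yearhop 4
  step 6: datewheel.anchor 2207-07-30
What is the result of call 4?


% 1. datewheel.anchor(d: 1972-07-25) == 1972-07-25
% 2. datewheel.monthend() == 1972-07-31
% 3. datewheel.yearhop(n: 10) == 1982-07-31
% 4. datewheel.mhop(n: -10) == 1981-09-30
% 5. datewheel.yearhop(n: 4) == 1985-09-30
% 6. datewheel.anchor(d: 2207-07-30) == 2207-07-30

Answer: 1981-09-30


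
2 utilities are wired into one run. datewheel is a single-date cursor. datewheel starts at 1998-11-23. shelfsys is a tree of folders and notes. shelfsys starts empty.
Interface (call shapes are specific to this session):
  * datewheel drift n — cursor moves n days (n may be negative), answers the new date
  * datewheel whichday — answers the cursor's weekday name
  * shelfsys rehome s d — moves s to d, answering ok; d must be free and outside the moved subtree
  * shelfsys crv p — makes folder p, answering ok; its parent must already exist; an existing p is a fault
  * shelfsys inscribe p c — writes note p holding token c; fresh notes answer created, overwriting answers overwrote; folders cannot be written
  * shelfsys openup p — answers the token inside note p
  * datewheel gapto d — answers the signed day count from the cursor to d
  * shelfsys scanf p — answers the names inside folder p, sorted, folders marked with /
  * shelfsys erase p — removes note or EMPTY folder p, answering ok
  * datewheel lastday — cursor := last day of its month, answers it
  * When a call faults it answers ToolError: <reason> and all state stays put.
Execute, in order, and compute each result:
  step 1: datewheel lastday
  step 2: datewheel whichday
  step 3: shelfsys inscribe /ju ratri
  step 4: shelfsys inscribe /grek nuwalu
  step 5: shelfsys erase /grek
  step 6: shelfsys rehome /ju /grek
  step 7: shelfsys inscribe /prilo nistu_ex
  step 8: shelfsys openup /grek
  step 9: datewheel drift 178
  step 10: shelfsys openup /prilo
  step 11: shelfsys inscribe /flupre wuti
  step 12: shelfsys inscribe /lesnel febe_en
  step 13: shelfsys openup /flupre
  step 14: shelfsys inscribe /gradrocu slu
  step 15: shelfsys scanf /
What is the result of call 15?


Answer: [flupre, gradrocu, grek, lesnel, prilo]

Derivation:
% datewheel lastday
:: 1998-11-30
% datewheel whichday
:: Monday
% shelfsys inscribe p→/ju c→ratri
:: created
% shelfsys inscribe p→/grek c→nuwalu
:: created
% shelfsys erase p→/grek
:: ok
% shelfsys rehome s→/ju d→/grek
:: ok
% shelfsys inscribe p→/prilo c→nistu_ex
:: created
% shelfsys openup p→/grek
:: ratri
% datewheel drift n→178
:: 1999-05-27
% shelfsys openup p→/prilo
:: nistu_ex
% shelfsys inscribe p→/flupre c→wuti
:: created
% shelfsys inscribe p→/lesnel c→febe_en
:: created
% shelfsys openup p→/flupre
:: wuti
% shelfsys inscribe p→/gradrocu c→slu
:: created
% shelfsys scanf p→/
:: [flupre, gradrocu, grek, lesnel, prilo]
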